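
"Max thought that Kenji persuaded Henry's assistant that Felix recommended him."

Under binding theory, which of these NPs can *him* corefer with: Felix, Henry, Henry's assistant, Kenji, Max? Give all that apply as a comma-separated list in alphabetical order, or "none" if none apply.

Henry, Henry's assistant, Kenji, Max

*him* is a pronoun; Principle B requires it to be free in its binding domain — the clause headed by 'recommended'.
— Felix: subject of the clause headed by 'recommended'; c-commands the pronoun within its binding domain — blocked (Principle B).
— Henry: possessor inside the object DP of the clause headed by 'persuaded'; does not c-command the pronoun — Principle B does not apply; allowed.
— Henry's assistant: object of the clause headed by 'persuaded'; c-commands the pronoun but lies outside its binding domain — allowed.
— Kenji: subject of the clause headed by 'persuaded'; c-commands the pronoun but lies outside its binding domain — allowed.
— Max: subject of the matrix clause; c-commands the pronoun but lies outside its binding domain — allowed.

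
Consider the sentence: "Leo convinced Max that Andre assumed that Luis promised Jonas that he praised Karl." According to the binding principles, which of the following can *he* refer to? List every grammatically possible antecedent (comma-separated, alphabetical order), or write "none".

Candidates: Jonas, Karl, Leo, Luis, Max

*he* is a pronoun; Principle B requires it to be free in its binding domain — the clause headed by 'praised'.
— Jonas: object of the clause headed by 'promised'; c-commands the pronoun but lies outside its binding domain — allowed.
— Karl: object of the clause headed by 'praised'; is c-commanded by the pronoun; coreference would bind this R-expression — blocked (Principle C).
— Leo: subject of the matrix clause; c-commands the pronoun but lies outside its binding domain — allowed.
— Luis: subject of the clause headed by 'promised'; c-commands the pronoun but lies outside its binding domain — allowed.
— Max: object of the matrix clause; c-commands the pronoun but lies outside its binding domain — allowed.

Jonas, Leo, Luis, Max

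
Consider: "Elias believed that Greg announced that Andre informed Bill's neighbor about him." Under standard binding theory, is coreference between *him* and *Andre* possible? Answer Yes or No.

No

*Andre* is an R-expression; Principle C requires it to be free (not bound by any c-commanding expression).
— him: second object of the clause headed by 'informed'; the R-expression locally c-commands the pronoun — coreference blocked (Principle B on the pronoun).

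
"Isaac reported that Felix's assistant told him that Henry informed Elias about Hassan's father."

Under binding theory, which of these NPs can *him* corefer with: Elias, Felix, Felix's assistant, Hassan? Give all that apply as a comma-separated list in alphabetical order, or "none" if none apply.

Felix

*him* is a pronoun; Principle B requires it to be free in its binding domain — the clause headed by 'told'.
— Elias: object of the clause headed by 'informed'; is c-commanded by the pronoun; coreference would bind this R-expression — blocked (Principle C).
— Felix: possessor inside the subject DP of the clause headed by 'told'; does not c-command the pronoun — Principle B does not apply; allowed.
— Felix's assistant: subject of the clause headed by 'told'; c-commands the pronoun within its binding domain — blocked (Principle B).
— Hassan: possessor inside the second object DP of the clause headed by 'informed'; is c-commanded by the pronoun; coreference would bind this R-expression — blocked (Principle C).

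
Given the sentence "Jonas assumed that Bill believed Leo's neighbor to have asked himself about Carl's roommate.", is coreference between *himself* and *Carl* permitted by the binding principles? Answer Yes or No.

*himself* is a reflexive; Principle A requires it to be bound within its binding domain — the clause headed by 'asked'.
— Carl: possessor inside the second object DP of the clause headed by 'asked'; does not c-command the reflexive — cannot bind it (Principle A).

No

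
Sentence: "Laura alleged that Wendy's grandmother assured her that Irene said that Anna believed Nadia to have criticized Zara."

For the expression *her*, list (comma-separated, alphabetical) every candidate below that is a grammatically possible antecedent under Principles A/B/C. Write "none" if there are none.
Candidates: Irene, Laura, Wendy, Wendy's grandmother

Laura, Wendy

*her* is a pronoun; Principle B requires it to be free in its binding domain — the clause headed by 'assured'.
— Irene: subject of the clause headed by 'said'; is c-commanded by the pronoun; coreference would bind this R-expression — blocked (Principle C).
— Laura: subject of the matrix clause; c-commands the pronoun but lies outside its binding domain — allowed.
— Wendy: possessor inside the subject DP of the clause headed by 'assured'; does not c-command the pronoun — Principle B does not apply; allowed.
— Wendy's grandmother: subject of the clause headed by 'assured'; c-commands the pronoun within its binding domain — blocked (Principle B).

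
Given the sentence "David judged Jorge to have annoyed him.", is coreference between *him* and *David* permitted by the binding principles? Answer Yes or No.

*him* is a pronoun; Principle B requires it to be free in its binding domain — the clause headed by 'annoyed'.
— David: subject of the matrix clause; c-commands the pronoun but lies outside its binding domain — allowed.

Yes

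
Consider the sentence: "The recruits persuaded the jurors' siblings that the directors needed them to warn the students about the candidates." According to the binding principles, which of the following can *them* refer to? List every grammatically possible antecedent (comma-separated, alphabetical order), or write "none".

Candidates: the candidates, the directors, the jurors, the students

the jurors

*them* is a pronoun; Principle B requires it to be free in its binding domain — the clause headed by 'needed'.
— the candidates: second object of the clause headed by 'warn'; is c-commanded by the pronoun; coreference would bind this R-expression — blocked (Principle C).
— the directors: subject of the clause headed by 'needed'; c-commands the pronoun within its binding domain — blocked (Principle B).
— the jurors: possessor inside the object DP of the matrix clause; does not c-command the pronoun — Principle B does not apply; allowed.
— the students: object of the clause headed by 'warn'; is c-commanded by the pronoun; coreference would bind this R-expression — blocked (Principle C).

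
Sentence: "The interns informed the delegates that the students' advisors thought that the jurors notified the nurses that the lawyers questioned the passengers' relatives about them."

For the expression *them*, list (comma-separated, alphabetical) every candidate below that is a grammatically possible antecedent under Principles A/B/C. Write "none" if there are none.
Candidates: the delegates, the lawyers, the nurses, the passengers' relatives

*them* is a pronoun; Principle B requires it to be free in its binding domain — the clause headed by 'questioned'.
— the delegates: object of the matrix clause; c-commands the pronoun but lies outside its binding domain — allowed.
— the lawyers: subject of the clause headed by 'questioned'; c-commands the pronoun within its binding domain — blocked (Principle B).
— the nurses: object of the clause headed by 'notified'; c-commands the pronoun but lies outside its binding domain — allowed.
— the passengers' relatives: object of the clause headed by 'questioned'; c-commands the pronoun within its binding domain — blocked (Principle B).

the delegates, the nurses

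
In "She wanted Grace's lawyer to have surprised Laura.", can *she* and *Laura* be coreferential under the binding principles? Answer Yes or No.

*Laura* is an R-expression; Principle C requires it to be free (not bound by any c-commanding expression).
— she: subject of the matrix clause; the pronoun c-commands the R-expression — coreference blocked (Principle C).

No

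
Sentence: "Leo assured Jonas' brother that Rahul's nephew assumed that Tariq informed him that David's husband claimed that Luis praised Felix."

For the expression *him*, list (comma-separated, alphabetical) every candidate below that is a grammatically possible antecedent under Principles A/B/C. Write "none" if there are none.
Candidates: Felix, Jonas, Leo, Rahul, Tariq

*him* is a pronoun; Principle B requires it to be free in its binding domain — the clause headed by 'informed'.
— Felix: object of the clause headed by 'praised'; is c-commanded by the pronoun; coreference would bind this R-expression — blocked (Principle C).
— Jonas: possessor inside the object DP of the matrix clause; does not c-command the pronoun — Principle B does not apply; allowed.
— Leo: subject of the matrix clause; c-commands the pronoun but lies outside its binding domain — allowed.
— Rahul: possessor inside the subject DP of the clause headed by 'assumed'; does not c-command the pronoun — Principle B does not apply; allowed.
— Tariq: subject of the clause headed by 'informed'; c-commands the pronoun within its binding domain — blocked (Principle B).

Jonas, Leo, Rahul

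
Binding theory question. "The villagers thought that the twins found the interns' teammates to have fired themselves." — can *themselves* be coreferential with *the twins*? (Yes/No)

*themselves* is a reflexive; Principle A requires it to be bound within its binding domain — the clause headed by 'fired'.
— the twins: subject of the clause headed by 'found'; c-commands the reflexive but lies outside its binding domain — cannot bind it (Principle A).

No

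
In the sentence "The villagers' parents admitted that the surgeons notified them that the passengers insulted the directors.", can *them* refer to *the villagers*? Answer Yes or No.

Yes

*them* is a pronoun; Principle B requires it to be free in its binding domain — the clause headed by 'notified'.
— the villagers: possessor inside the subject DP of the matrix clause; does not c-command the pronoun — Principle B does not apply; allowed.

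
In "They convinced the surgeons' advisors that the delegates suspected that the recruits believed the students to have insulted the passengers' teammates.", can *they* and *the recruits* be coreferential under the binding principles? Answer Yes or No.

*the recruits* is an R-expression; Principle C requires it to be free (not bound by any c-commanding expression).
— they: subject of the matrix clause; the pronoun c-commands the R-expression — coreference blocked (Principle C).

No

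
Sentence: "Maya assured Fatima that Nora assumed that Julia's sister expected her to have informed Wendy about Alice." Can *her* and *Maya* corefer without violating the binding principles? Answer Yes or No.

Yes

*Maya* is an R-expression; Principle C requires it to be free (not bound by any c-commanding expression).
— her: subject of the clause headed by 'informed'; the pronoun does not c-command the R-expression — coreference allowed.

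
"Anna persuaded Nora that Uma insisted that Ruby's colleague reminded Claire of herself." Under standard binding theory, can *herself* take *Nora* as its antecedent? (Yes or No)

*herself* is a reflexive; Principle A requires it to be bound within its binding domain — the clause headed by 'reminded'.
— Nora: object of the matrix clause; c-commands the reflexive but lies outside its binding domain — cannot bind it (Principle A).

No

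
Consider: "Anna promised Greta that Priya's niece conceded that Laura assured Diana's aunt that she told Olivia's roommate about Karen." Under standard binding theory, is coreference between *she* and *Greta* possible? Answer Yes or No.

*Greta* is an R-expression; Principle C requires it to be free (not bound by any c-commanding expression).
— she: subject of the clause headed by 'told'; the pronoun does not c-command the R-expression — coreference allowed.

Yes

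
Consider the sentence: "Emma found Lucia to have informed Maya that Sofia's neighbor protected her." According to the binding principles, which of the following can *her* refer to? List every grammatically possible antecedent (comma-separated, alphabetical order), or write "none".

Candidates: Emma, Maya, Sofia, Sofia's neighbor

Emma, Maya, Sofia

*her* is a pronoun; Principle B requires it to be free in its binding domain — the clause headed by 'protected'.
— Emma: subject of the matrix clause; c-commands the pronoun but lies outside its binding domain — allowed.
— Maya: object of the clause headed by 'informed'; c-commands the pronoun but lies outside its binding domain — allowed.
— Sofia: possessor inside the subject DP of the clause headed by 'protected'; does not c-command the pronoun — Principle B does not apply; allowed.
— Sofia's neighbor: subject of the clause headed by 'protected'; c-commands the pronoun within its binding domain — blocked (Principle B).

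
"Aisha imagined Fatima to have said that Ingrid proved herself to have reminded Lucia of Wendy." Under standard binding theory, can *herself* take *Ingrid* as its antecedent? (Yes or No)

*herself* is a reflexive; Principle A requires it to be bound within its binding domain — the clause headed by 'proved'.
— Ingrid: subject of the clause headed by 'proved'; c-commands the reflexive within its binding domain — allowed (Principle A).

Yes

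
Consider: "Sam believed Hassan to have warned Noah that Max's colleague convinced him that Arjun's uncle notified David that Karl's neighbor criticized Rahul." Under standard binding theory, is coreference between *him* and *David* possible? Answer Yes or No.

No

*David* is an R-expression; Principle C requires it to be free (not bound by any c-commanding expression).
— him: object of the clause headed by 'convinced'; the pronoun c-commands the R-expression — coreference blocked (Principle C).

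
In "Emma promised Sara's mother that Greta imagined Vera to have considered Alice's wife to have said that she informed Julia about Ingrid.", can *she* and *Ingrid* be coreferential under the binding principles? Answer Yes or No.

No

*Ingrid* is an R-expression; Principle C requires it to be free (not bound by any c-commanding expression).
— she: subject of the clause headed by 'informed'; the pronoun c-commands the R-expression — coreference blocked (Principle C).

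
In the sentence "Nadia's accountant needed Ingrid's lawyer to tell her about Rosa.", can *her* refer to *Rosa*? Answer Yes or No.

*her* is a pronoun; Principle B requires it to be free in its binding domain — the clause headed by 'tell'.
— Rosa: second object of the clause headed by 'tell'; is c-commanded by the pronoun; coreference would bind this R-expression — blocked (Principle C).

No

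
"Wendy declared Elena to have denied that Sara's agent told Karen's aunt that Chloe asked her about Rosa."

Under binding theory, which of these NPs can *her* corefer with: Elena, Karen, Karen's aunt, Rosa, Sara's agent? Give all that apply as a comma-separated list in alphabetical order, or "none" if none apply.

*her* is a pronoun; Principle B requires it to be free in its binding domain — the clause headed by 'asked'.
— Elena: subject of the clause headed by 'denied'; c-commands the pronoun but lies outside its binding domain — allowed.
— Karen: possessor inside the object DP of the clause headed by 'told'; does not c-command the pronoun — Principle B does not apply; allowed.
— Karen's aunt: object of the clause headed by 'told'; c-commands the pronoun but lies outside its binding domain — allowed.
— Rosa: second object of the clause headed by 'asked'; is c-commanded by the pronoun; coreference would bind this R-expression — blocked (Principle C).
— Sara's agent: subject of the clause headed by 'told'; c-commands the pronoun but lies outside its binding domain — allowed.

Elena, Karen, Karen's aunt, Sara's agent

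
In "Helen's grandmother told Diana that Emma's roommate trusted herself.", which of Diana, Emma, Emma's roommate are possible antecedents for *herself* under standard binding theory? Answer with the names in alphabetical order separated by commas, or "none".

*herself* is a reflexive; Principle A requires it to be bound within its binding domain — the clause headed by 'trusted'.
— Diana: object of the matrix clause; c-commands the reflexive but lies outside its binding domain — cannot bind it (Principle A).
— Emma: possessor inside the subject DP of the clause headed by 'trusted'; does not c-command the reflexive — cannot bind it (Principle A).
— Emma's roommate: subject of the clause headed by 'trusted'; c-commands the reflexive within its binding domain — allowed (Principle A).

Emma's roommate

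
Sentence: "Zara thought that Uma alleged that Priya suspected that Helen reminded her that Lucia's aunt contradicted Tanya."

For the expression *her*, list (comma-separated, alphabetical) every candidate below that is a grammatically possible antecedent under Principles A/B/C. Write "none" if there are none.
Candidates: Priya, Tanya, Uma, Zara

Priya, Uma, Zara

*her* is a pronoun; Principle B requires it to be free in its binding domain — the clause headed by 'reminded'.
— Priya: subject of the clause headed by 'suspected'; c-commands the pronoun but lies outside its binding domain — allowed.
— Tanya: object of the clause headed by 'contradicted'; is c-commanded by the pronoun; coreference would bind this R-expression — blocked (Principle C).
— Uma: subject of the clause headed by 'alleged'; c-commands the pronoun but lies outside its binding domain — allowed.
— Zara: subject of the matrix clause; c-commands the pronoun but lies outside its binding domain — allowed.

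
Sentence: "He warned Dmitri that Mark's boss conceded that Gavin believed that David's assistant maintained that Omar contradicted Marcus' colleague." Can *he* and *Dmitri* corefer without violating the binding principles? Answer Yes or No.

*Dmitri* is an R-expression; Principle C requires it to be free (not bound by any c-commanding expression).
— he: subject of the matrix clause; the pronoun c-commands the R-expression — coreference blocked (Principle C).

No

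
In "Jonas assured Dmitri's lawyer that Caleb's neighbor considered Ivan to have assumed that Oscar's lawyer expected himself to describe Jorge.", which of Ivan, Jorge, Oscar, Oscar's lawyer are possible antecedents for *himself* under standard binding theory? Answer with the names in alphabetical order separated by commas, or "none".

Oscar's lawyer

*himself* is a reflexive; Principle A requires it to be bound within its binding domain — the clause headed by 'expected'.
— Ivan: subject of the clause headed by 'assumed'; c-commands the reflexive but lies outside its binding domain — cannot bind it (Principle A).
— Jorge: object of the clause headed by 'describe'; does not c-command the reflexive — cannot bind it (Principle A).
— Oscar: possessor inside the subject DP of the clause headed by 'expected'; does not c-command the reflexive — cannot bind it (Principle A).
— Oscar's lawyer: subject of the clause headed by 'expected'; c-commands the reflexive within its binding domain — allowed (Principle A).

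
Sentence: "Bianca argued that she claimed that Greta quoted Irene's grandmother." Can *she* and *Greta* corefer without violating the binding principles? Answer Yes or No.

No

*Greta* is an R-expression; Principle C requires it to be free (not bound by any c-commanding expression).
— she: subject of the clause headed by 'claimed'; the pronoun c-commands the R-expression — coreference blocked (Principle C).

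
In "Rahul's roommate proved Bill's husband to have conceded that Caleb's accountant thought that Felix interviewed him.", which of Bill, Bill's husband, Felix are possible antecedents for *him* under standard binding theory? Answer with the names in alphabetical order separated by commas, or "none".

Bill, Bill's husband

*him* is a pronoun; Principle B requires it to be free in its binding domain — the clause headed by 'interviewed'.
— Bill: possessor inside the subject DP of the clause headed by 'conceded'; does not c-command the pronoun — Principle B does not apply; allowed.
— Bill's husband: subject of the clause headed by 'conceded'; c-commands the pronoun but lies outside its binding domain — allowed.
— Felix: subject of the clause headed by 'interviewed'; c-commands the pronoun within its binding domain — blocked (Principle B).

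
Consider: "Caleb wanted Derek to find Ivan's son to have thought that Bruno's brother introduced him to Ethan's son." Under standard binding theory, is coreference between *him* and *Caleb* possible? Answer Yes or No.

Yes

*Caleb* is an R-expression; Principle C requires it to be free (not bound by any c-commanding expression).
— him: object of the clause headed by 'introduced'; the pronoun does not c-command the R-expression — coreference allowed.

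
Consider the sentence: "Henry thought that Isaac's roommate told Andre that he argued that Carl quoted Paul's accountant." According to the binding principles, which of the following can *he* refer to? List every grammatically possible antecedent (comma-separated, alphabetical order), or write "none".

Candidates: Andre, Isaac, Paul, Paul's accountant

Andre, Isaac

*he* is a pronoun; Principle B requires it to be free in its binding domain — the clause headed by 'argued'.
— Andre: object of the clause headed by 'told'; c-commands the pronoun but lies outside its binding domain — allowed.
— Isaac: possessor inside the subject DP of the clause headed by 'told'; does not c-command the pronoun — Principle B does not apply; allowed.
— Paul: possessor inside the object DP of the clause headed by 'quoted'; is c-commanded by the pronoun; coreference would bind this R-expression — blocked (Principle C).
— Paul's accountant: object of the clause headed by 'quoted'; is c-commanded by the pronoun; coreference would bind this R-expression — blocked (Principle C).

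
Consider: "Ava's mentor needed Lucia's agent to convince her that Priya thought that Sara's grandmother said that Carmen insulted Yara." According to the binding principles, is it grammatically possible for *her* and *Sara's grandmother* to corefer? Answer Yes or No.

*her* is a pronoun; Principle B requires it to be free in its binding domain — the clause headed by 'convince'.
— Sara's grandmother: subject of the clause headed by 'said'; is c-commanded by the pronoun; coreference would bind this R-expression — blocked (Principle C).

No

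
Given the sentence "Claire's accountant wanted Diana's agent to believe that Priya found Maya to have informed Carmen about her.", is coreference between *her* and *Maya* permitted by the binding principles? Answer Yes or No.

No

*her* is a pronoun; Principle B requires it to be free in its binding domain — the clause headed by 'informed'.
— Maya: subject of the clause headed by 'informed'; c-commands the pronoun within its binding domain — blocked (Principle B).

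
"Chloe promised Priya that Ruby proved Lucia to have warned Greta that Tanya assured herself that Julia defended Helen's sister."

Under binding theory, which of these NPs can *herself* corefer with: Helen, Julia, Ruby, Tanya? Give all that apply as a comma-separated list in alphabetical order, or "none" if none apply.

*herself* is a reflexive; Principle A requires it to be bound within its binding domain — the clause headed by 'assured'.
— Helen: possessor inside the object DP of the clause headed by 'defended'; does not c-command the reflexive — cannot bind it (Principle A).
— Julia: subject of the clause headed by 'defended'; does not c-command the reflexive — cannot bind it (Principle A).
— Ruby: subject of the clause headed by 'proved'; c-commands the reflexive but lies outside its binding domain — cannot bind it (Principle A).
— Tanya: subject of the clause headed by 'assured'; c-commands the reflexive within its binding domain — allowed (Principle A).

Tanya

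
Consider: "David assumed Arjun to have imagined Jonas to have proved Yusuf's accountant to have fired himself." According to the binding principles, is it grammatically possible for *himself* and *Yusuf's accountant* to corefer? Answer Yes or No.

Yes

*himself* is a reflexive; Principle A requires it to be bound within its binding domain — the clause headed by 'fired'.
— Yusuf's accountant: subject of the clause headed by 'fired'; c-commands the reflexive within its binding domain — allowed (Principle A).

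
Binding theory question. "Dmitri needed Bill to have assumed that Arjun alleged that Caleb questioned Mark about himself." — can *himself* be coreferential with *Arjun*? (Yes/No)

No

*himself* is a reflexive; Principle A requires it to be bound within its binding domain — the clause headed by 'questioned'.
— Arjun: subject of the clause headed by 'alleged'; c-commands the reflexive but lies outside its binding domain — cannot bind it (Principle A).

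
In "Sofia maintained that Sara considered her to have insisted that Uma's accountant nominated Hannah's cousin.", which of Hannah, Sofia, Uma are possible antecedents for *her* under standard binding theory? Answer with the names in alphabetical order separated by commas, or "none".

*her* is a pronoun; Principle B requires it to be free in its binding domain — the clause headed by 'considered'.
— Hannah: possessor inside the object DP of the clause headed by 'nominated'; is c-commanded by the pronoun; coreference would bind this R-expression — blocked (Principle C).
— Sofia: subject of the matrix clause; c-commands the pronoun but lies outside its binding domain — allowed.
— Uma: possessor inside the subject DP of the clause headed by 'nominated'; is c-commanded by the pronoun; coreference would bind this R-expression — blocked (Principle C).

Sofia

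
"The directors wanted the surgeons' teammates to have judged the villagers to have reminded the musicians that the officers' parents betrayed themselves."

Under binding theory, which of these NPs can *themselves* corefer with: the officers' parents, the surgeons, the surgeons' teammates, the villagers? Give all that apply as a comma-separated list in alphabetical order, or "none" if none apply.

*themselves* is a reflexive; Principle A requires it to be bound within its binding domain — the clause headed by 'betrayed'.
— the officers' parents: subject of the clause headed by 'betrayed'; c-commands the reflexive within its binding domain — allowed (Principle A).
— the surgeons: possessor inside the subject DP of the clause headed by 'judged'; does not c-command the reflexive — cannot bind it (Principle A).
— the surgeons' teammates: subject of the clause headed by 'judged'; c-commands the reflexive but lies outside its binding domain — cannot bind it (Principle A).
— the villagers: subject of the clause headed by 'reminded'; c-commands the reflexive but lies outside its binding domain — cannot bind it (Principle A).

the officers' parents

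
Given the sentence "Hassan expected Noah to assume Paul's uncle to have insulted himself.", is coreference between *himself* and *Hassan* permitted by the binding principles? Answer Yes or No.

*himself* is a reflexive; Principle A requires it to be bound within its binding domain — the clause headed by 'insulted'.
— Hassan: subject of the matrix clause; c-commands the reflexive but lies outside its binding domain — cannot bind it (Principle A).

No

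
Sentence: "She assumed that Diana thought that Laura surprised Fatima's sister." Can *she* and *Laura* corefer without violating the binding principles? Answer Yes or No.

*Laura* is an R-expression; Principle C requires it to be free (not bound by any c-commanding expression).
— she: subject of the matrix clause; the pronoun c-commands the R-expression — coreference blocked (Principle C).

No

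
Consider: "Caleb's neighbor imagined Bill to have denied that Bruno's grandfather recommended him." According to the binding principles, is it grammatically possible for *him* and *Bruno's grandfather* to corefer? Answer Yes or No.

No

*him* is a pronoun; Principle B requires it to be free in its binding domain — the clause headed by 'recommended'.
— Bruno's grandfather: subject of the clause headed by 'recommended'; c-commands the pronoun within its binding domain — blocked (Principle B).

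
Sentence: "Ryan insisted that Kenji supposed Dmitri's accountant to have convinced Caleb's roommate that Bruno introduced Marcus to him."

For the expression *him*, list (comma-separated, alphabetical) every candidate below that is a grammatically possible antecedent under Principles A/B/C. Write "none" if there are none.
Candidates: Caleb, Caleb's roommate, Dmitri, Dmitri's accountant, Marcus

*him* is a pronoun; Principle B requires it to be free in its binding domain — the clause headed by 'introduced'.
— Caleb: possessor inside the object DP of the clause headed by 'convinced'; does not c-command the pronoun — Principle B does not apply; allowed.
— Caleb's roommate: object of the clause headed by 'convinced'; c-commands the pronoun but lies outside its binding domain — allowed.
— Dmitri: possessor inside the subject DP of the clause headed by 'convinced'; does not c-command the pronoun — Principle B does not apply; allowed.
— Dmitri's accountant: subject of the clause headed by 'convinced'; c-commands the pronoun but lies outside its binding domain — allowed.
— Marcus: object of the clause headed by 'introduced'; c-commands the pronoun within its binding domain — blocked (Principle B).

Caleb, Caleb's roommate, Dmitri, Dmitri's accountant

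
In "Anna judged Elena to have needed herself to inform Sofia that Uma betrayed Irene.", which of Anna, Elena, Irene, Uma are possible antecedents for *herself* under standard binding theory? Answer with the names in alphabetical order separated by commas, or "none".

Elena

*herself* is a reflexive; Principle A requires it to be bound within its binding domain — the clause headed by 'needed'.
— Anna: subject of the matrix clause; c-commands the reflexive but lies outside its binding domain — cannot bind it (Principle A).
— Elena: subject of the clause headed by 'needed'; c-commands the reflexive within its binding domain — allowed (Principle A).
— Irene: object of the clause headed by 'betrayed'; does not c-command the reflexive — cannot bind it (Principle A).
— Uma: subject of the clause headed by 'betrayed'; does not c-command the reflexive — cannot bind it (Principle A).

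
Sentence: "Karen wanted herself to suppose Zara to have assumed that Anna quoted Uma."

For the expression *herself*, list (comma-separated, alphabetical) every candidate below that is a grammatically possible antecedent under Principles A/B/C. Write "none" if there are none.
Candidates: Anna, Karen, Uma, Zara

Karen

*herself* is a reflexive; Principle A requires it to be bound within its binding domain — the matrix clause.
— Anna: subject of the clause headed by 'quoted'; does not c-command the reflexive — cannot bind it (Principle A).
— Karen: subject of the matrix clause; c-commands the reflexive within its binding domain — allowed (Principle A).
— Uma: object of the clause headed by 'quoted'; does not c-command the reflexive — cannot bind it (Principle A).
— Zara: subject of the clause headed by 'assumed'; does not c-command the reflexive — cannot bind it (Principle A).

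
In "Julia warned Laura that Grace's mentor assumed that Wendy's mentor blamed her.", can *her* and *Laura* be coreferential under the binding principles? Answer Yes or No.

*Laura* is an R-expression; Principle C requires it to be free (not bound by any c-commanding expression).
— her: object of the clause headed by 'blamed'; the pronoun does not c-command the R-expression — coreference allowed.

Yes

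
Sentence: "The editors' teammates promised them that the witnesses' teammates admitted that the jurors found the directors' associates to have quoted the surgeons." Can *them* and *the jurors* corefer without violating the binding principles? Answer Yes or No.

No

*the jurors* is an R-expression; Principle C requires it to be free (not bound by any c-commanding expression).
— them: object of the matrix clause; the pronoun c-commands the R-expression — coreference blocked (Principle C).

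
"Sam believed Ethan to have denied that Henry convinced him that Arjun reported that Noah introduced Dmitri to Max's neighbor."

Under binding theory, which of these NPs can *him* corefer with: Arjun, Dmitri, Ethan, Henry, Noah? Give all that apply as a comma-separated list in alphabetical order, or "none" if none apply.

Ethan

*him* is a pronoun; Principle B requires it to be free in its binding domain — the clause headed by 'convinced'.
— Arjun: subject of the clause headed by 'reported'; is c-commanded by the pronoun; coreference would bind this R-expression — blocked (Principle C).
— Dmitri: object of the clause headed by 'introduced'; is c-commanded by the pronoun; coreference would bind this R-expression — blocked (Principle C).
— Ethan: subject of the clause headed by 'denied'; c-commands the pronoun but lies outside its binding domain — allowed.
— Henry: subject of the clause headed by 'convinced'; c-commands the pronoun within its binding domain — blocked (Principle B).
— Noah: subject of the clause headed by 'introduced'; is c-commanded by the pronoun; coreference would bind this R-expression — blocked (Principle C).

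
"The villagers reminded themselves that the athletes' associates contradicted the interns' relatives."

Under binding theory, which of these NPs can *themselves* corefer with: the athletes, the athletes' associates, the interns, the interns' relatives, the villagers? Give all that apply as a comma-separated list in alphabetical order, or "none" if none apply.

the villagers

*themselves* is a reflexive; Principle A requires it to be bound within its binding domain — the matrix clause.
— the athletes: possessor inside the subject DP of the clause headed by 'contradicted'; does not c-command the reflexive — cannot bind it (Principle A).
— the athletes' associates: subject of the clause headed by 'contradicted'; does not c-command the reflexive — cannot bind it (Principle A).
— the interns: possessor inside the object DP of the clause headed by 'contradicted'; does not c-command the reflexive — cannot bind it (Principle A).
— the interns' relatives: object of the clause headed by 'contradicted'; does not c-command the reflexive — cannot bind it (Principle A).
— the villagers: subject of the matrix clause; c-commands the reflexive within its binding domain — allowed (Principle A).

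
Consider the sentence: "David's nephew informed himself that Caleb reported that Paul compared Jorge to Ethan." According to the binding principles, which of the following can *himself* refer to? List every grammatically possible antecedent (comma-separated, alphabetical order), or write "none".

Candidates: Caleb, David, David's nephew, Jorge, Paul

David's nephew

*himself* is a reflexive; Principle A requires it to be bound within its binding domain — the matrix clause.
— Caleb: subject of the clause headed by 'reported'; does not c-command the reflexive — cannot bind it (Principle A).
— David: possessor inside the subject DP of the matrix clause; does not c-command the reflexive — cannot bind it (Principle A).
— David's nephew: subject of the matrix clause; c-commands the reflexive within its binding domain — allowed (Principle A).
— Jorge: object of the clause headed by 'compared'; does not c-command the reflexive — cannot bind it (Principle A).
— Paul: subject of the clause headed by 'compared'; does not c-command the reflexive — cannot bind it (Principle A).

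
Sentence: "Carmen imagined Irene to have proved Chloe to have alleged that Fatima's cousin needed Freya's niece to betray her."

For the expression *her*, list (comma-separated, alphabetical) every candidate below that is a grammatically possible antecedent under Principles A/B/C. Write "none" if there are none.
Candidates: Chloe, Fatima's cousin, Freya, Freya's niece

*her* is a pronoun; Principle B requires it to be free in its binding domain — the clause headed by 'betray'.
— Chloe: subject of the clause headed by 'alleged'; c-commands the pronoun but lies outside its binding domain — allowed.
— Fatima's cousin: subject of the clause headed by 'needed'; c-commands the pronoun but lies outside its binding domain — allowed.
— Freya: possessor inside the subject DP of the clause headed by 'betray'; does not c-command the pronoun — Principle B does not apply; allowed.
— Freya's niece: subject of the clause headed by 'betray'; c-commands the pronoun within its binding domain — blocked (Principle B).

Chloe, Fatima's cousin, Freya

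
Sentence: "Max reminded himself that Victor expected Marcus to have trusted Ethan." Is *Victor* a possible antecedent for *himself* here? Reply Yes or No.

No

*himself* is a reflexive; Principle A requires it to be bound within its binding domain — the matrix clause.
— Victor: subject of the clause headed by 'expected'; does not c-command the reflexive — cannot bind it (Principle A).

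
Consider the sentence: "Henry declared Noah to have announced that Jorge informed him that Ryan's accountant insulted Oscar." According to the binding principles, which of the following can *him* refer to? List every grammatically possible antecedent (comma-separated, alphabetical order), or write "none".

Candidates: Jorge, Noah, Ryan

Noah

*him* is a pronoun; Principle B requires it to be free in its binding domain — the clause headed by 'informed'.
— Jorge: subject of the clause headed by 'informed'; c-commands the pronoun within its binding domain — blocked (Principle B).
— Noah: subject of the clause headed by 'announced'; c-commands the pronoun but lies outside its binding domain — allowed.
— Ryan: possessor inside the subject DP of the clause headed by 'insulted'; is c-commanded by the pronoun; coreference would bind this R-expression — blocked (Principle C).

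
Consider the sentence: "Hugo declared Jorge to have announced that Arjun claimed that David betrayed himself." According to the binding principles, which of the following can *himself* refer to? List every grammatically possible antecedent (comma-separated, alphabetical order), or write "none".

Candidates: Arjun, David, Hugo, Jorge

David

*himself* is a reflexive; Principle A requires it to be bound within its binding domain — the clause headed by 'betrayed'.
— Arjun: subject of the clause headed by 'claimed'; c-commands the reflexive but lies outside its binding domain — cannot bind it (Principle A).
— David: subject of the clause headed by 'betrayed'; c-commands the reflexive within its binding domain — allowed (Principle A).
— Hugo: subject of the matrix clause; c-commands the reflexive but lies outside its binding domain — cannot bind it (Principle A).
— Jorge: subject of the clause headed by 'announced'; c-commands the reflexive but lies outside its binding domain — cannot bind it (Principle A).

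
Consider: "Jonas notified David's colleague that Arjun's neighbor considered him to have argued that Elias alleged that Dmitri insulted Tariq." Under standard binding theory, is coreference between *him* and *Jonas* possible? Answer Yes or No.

*Jonas* is an R-expression; Principle C requires it to be free (not bound by any c-commanding expression).
— him: subject of the clause headed by 'argued'; the pronoun does not c-command the R-expression — coreference allowed.

Yes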